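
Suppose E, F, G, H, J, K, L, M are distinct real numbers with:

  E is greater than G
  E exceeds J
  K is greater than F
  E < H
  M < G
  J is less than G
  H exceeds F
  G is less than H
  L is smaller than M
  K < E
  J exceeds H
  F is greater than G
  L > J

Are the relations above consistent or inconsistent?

Chaining the given relations yields J < L < M < G < F < K < E < H, so J < H. But one relation states H < J. These cannot both hold.

inconsistent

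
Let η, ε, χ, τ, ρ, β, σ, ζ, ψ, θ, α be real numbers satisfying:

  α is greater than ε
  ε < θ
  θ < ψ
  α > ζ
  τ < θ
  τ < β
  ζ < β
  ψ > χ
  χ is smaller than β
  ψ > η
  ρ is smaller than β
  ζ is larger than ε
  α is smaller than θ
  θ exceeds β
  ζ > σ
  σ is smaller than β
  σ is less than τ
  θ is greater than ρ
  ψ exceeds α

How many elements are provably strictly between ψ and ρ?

2

Chaining upward from ρ reaches: β, θ.
Chaining downward from ψ reaches: σ, η, χ, ε, τ, ζ, α, β, θ.
Strictly between ρ and ψ are those in both lists: β, θ — 2 elements.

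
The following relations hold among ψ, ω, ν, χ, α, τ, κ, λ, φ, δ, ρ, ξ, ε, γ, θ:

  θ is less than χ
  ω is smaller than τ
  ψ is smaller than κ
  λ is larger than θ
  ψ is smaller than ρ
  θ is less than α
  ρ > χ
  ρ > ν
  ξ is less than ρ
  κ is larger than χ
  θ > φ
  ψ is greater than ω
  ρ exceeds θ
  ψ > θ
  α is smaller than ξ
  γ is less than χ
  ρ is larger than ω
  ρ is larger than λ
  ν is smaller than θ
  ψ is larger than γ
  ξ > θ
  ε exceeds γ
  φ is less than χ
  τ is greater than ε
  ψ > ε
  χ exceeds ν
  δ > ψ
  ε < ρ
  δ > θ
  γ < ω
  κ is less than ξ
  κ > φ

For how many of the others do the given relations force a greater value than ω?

Directly above ω: ψ, τ, ρ.
One step further: κ, δ (5 so far).
One step further: ξ (6 so far).
Nothing else is reachable above ω; 6 in all.

6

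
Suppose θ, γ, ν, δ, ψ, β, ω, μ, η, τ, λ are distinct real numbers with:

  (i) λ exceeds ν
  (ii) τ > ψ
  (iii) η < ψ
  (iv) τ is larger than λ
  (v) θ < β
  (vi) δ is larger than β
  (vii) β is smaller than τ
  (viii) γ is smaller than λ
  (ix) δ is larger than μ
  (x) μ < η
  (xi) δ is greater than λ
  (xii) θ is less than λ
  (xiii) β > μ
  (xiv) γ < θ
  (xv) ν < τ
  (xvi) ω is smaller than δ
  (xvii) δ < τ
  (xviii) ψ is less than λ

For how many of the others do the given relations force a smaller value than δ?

Directly below δ: μ, ω, λ, β.
One step further: γ, θ, ν, ψ (8 so far).
One step further: η (9 so far).
Nothing else is reachable below δ; 9 in all.

9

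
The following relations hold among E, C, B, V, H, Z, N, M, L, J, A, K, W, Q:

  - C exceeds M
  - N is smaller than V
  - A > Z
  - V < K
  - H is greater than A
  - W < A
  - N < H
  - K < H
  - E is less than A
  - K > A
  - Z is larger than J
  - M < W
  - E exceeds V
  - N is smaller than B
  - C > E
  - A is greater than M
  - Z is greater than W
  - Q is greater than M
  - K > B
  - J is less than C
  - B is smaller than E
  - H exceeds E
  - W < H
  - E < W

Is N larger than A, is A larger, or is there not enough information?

N < B and B < E give N < E.
With E < W: N < B < E < W.
With W < Z: N < B < E < W < Z.
Then Z < A extends the chain to A.
So A is larger.

A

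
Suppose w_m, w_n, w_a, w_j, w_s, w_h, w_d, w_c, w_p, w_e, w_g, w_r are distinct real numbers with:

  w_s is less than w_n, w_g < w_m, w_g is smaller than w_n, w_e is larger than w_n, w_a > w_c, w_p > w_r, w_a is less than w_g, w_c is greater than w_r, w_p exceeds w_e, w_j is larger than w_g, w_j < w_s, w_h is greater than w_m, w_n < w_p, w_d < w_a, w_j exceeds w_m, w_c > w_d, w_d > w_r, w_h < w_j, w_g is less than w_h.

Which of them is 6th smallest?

Piecing the relations together gives one ordering: w_r < w_d < w_c < w_a < w_g < w_m < w_h < w_j < w_s < w_n < w_e < w_p.
The 6th smallest is w_m.

w_m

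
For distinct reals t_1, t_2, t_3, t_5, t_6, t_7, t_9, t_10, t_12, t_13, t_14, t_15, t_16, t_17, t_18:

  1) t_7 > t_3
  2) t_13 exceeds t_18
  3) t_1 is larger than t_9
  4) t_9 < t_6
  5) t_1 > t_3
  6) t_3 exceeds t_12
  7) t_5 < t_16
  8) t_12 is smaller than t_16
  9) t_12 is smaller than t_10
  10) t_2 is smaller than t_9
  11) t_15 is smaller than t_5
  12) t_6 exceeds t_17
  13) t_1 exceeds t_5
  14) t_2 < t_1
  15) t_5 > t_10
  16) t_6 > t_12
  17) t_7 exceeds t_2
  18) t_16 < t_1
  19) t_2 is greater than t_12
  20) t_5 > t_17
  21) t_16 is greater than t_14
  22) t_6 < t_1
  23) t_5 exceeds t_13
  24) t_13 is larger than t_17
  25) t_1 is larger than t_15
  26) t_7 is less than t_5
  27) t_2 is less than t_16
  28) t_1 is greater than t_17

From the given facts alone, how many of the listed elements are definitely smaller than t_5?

9

Directly below t_5: t_17, t_10, t_15, t_7, t_13.
One step further: t_12, t_18, t_2, t_3 (9 so far).
Nothing else is reachable below t_5; 9 in all.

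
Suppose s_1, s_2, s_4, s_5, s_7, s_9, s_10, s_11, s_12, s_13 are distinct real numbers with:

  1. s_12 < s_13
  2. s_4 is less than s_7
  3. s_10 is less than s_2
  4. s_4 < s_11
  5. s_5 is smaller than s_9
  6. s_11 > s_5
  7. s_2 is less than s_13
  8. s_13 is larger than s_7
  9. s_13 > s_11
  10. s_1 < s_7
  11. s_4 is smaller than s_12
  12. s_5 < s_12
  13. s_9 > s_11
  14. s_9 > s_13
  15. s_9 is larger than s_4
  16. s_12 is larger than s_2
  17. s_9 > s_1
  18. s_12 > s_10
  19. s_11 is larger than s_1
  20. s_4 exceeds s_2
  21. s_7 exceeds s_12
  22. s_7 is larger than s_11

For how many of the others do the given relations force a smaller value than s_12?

The elements the relations force below s_12 are s_10, s_2, s_4, s_5 — no chain reaches any other.
That is 4.

4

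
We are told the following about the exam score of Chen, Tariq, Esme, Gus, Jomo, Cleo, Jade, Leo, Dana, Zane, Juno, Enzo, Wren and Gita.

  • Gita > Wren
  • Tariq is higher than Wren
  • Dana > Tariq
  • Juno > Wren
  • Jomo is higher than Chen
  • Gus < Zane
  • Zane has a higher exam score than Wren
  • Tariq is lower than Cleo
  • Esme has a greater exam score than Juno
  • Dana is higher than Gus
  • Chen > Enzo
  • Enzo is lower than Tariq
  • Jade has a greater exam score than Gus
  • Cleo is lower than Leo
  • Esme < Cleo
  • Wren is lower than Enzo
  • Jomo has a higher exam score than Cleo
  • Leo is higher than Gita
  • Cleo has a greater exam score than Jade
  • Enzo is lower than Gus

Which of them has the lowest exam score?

Wren

Enzo is not least since Wren < Enzo; Juno is not least since Wren < Juno; Esme is not least since Juno < Esme; Gus is not least since Enzo < Gus; Chen is not least since Enzo < Chen; Tariq is not least since Enzo < Tariq; Jade is not least since Gus < Jade; Dana is not least since Tariq < Dana; Zane is not least since Gus < Zane; Gita is not least since Wren < Gita; Cleo is not least since Tariq < Cleo; Leo is not least since Gita < Leo; Jomo is not least since Chen < Jomo.
Only Wren has nothing below it, so Wren is the lowest exam score.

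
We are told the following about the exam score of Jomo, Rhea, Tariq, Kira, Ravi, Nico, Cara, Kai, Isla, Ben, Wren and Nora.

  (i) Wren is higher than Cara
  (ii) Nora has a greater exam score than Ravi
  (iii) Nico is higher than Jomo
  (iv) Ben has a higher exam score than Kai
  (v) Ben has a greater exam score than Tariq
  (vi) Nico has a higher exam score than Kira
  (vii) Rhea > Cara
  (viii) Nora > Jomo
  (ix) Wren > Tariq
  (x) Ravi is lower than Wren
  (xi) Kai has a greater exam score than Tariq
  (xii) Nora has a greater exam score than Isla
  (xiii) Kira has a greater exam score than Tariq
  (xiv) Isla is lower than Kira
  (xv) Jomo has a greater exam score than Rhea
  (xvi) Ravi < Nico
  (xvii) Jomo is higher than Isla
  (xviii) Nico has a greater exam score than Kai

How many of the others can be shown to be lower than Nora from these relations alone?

Directly below Nora: Ravi, Isla, Jomo.
One step further: Rhea (4 so far).
One step further: Cara (5 so far).
Nothing else is reachable below Nora; 5 in all.

5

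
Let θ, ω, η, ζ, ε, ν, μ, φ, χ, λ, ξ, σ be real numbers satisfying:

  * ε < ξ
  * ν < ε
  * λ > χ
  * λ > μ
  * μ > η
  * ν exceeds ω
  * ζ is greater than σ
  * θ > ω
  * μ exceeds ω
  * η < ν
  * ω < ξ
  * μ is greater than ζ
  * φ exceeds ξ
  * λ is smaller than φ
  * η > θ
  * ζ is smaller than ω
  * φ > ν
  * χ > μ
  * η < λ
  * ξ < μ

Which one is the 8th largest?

η

The consecutive relations fix a unique order: σ < ζ < ω < θ < η < ν < ε < ξ < μ < χ < λ < φ.
The 8th largest is η.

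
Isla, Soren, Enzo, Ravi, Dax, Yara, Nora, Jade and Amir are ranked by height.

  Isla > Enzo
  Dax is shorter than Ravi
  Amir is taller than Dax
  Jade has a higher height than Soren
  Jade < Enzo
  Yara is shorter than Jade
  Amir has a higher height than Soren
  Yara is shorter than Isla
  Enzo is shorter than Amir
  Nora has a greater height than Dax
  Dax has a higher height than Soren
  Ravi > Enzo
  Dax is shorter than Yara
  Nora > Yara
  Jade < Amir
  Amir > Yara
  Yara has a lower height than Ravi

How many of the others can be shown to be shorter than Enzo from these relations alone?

From Enzo the given relations immediately reach Jade.
From those, Soren, Yara — 3 in total.
From those, Dax — 4 in total.
No other element is forced below Enzo by the given relations, so the count is 4.

4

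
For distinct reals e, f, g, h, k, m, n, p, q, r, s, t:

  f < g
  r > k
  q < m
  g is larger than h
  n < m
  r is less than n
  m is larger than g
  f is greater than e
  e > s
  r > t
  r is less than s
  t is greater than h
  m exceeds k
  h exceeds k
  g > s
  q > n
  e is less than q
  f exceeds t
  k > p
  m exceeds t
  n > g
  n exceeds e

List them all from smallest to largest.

Each adjacent pair is fixed by a given relation: p < k; k < h; h < t; t < r; r < s; s < e; e < f; f < g; g < n; n < q; q < m. Chaining them end to end gives the full order.

p < k < h < t < r < s < e < f < g < n < q < m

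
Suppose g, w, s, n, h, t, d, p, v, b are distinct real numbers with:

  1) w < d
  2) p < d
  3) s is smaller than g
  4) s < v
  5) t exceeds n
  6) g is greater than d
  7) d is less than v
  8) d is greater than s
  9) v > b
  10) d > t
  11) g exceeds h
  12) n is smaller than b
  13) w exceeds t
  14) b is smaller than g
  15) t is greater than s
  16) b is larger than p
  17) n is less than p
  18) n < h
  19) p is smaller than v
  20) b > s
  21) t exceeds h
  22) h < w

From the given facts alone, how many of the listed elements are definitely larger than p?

4

Directly above p: d, b, v.
One step further: g (4 so far).
No other element is forced above p by the given relations, so the count is 4.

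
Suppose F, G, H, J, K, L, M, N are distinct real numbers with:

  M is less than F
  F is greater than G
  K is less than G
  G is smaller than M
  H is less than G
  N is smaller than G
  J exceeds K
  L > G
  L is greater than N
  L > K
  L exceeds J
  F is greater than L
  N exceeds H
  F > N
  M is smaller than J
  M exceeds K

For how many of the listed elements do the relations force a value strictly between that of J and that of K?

The relations place K below J. An element lies strictly between them when it is forced above K and also forced below J.
Above K: {G, M, L, F}. Below J: {H, N, G, M}.
Intersection: {G, M} — 2.

2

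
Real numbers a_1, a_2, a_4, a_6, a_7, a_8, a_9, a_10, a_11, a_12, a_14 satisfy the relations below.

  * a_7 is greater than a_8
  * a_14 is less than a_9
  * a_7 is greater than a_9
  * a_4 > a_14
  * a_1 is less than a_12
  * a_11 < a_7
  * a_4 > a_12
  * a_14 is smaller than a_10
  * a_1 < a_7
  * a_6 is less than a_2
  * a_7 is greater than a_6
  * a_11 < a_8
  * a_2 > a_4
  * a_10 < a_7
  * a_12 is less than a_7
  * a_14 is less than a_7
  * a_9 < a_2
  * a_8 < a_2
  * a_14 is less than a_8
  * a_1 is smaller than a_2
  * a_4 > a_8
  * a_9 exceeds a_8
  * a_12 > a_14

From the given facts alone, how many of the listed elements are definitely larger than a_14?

7

From a_14 the given relations immediately reach a_10, a_8, a_9, a_12, a_4, a_7.
From those, a_2 — 7 in total.
No other element is forced above a_14 by the given relations, so the count is 7.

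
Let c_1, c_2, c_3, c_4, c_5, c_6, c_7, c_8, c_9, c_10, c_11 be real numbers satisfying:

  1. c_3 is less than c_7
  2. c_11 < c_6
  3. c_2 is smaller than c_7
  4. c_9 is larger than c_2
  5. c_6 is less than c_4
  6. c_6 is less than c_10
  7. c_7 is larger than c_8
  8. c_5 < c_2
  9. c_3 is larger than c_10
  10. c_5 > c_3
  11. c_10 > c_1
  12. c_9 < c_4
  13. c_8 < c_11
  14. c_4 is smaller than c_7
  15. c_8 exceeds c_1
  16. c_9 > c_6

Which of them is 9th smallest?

c_9

The consecutive relations fix a unique order: c_1 < c_8 < c_11 < c_6 < c_10 < c_3 < c_5 < c_2 < c_9 < c_4 < c_7.
Counting 9 from the smallest end gives c_9.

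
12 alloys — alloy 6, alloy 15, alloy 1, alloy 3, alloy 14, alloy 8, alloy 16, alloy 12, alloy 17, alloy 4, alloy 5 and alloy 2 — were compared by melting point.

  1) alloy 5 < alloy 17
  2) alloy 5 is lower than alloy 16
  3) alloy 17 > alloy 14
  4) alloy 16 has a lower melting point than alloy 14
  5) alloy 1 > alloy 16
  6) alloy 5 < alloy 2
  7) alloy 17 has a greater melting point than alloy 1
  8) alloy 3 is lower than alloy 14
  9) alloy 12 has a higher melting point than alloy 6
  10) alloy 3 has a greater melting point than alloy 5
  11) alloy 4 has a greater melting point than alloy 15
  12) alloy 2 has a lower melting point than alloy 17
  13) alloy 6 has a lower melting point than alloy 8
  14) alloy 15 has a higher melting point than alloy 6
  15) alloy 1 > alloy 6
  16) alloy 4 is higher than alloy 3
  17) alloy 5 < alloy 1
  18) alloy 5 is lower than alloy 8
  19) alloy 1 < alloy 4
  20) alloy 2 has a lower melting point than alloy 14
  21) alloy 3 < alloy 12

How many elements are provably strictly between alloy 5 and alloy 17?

5

The relations place alloy 5 below alloy 17. An element lies strictly between them when it is forced above alloy 5 and also forced below alloy 17.
Above alloy 5: {alloy 16, alloy 8, alloy 3, alloy 12, alloy 1, alloy 2, alloy 14, alloy 4}. Below alloy 17: {alloy 6, alloy 16, alloy 3, alloy 1, alloy 2, alloy 14}.
Intersection: {alloy 16, alloy 3, alloy 1, alloy 2, alloy 14} — 5.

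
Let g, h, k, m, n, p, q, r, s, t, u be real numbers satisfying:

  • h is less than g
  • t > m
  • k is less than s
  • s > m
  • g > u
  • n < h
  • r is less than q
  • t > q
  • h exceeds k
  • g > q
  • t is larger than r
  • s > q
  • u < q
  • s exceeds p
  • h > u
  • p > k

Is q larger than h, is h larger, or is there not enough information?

undetermined

Following every chain through q: above q we get t, g, s; below q we get u, r.
h is not reached, and no chain runs the other way from h to q.
So the given relations leave the order of q and h undetermined.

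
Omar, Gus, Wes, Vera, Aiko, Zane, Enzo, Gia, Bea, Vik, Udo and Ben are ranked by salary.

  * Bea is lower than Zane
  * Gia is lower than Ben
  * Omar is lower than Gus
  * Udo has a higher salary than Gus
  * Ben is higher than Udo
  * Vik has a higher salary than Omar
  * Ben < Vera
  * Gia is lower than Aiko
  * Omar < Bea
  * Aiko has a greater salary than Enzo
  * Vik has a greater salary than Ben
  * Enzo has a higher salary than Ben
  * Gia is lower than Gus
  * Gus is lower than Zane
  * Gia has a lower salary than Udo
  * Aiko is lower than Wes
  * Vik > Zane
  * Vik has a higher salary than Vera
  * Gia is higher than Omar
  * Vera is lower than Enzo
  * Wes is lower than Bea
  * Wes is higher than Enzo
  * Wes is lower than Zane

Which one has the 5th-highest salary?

Aiko

The consecutive relations fix a unique order: Omar < Gia < Gus < Udo < Ben < Vera < Enzo < Aiko < Wes < Bea < Zane < Vik.
The 5th largest is Aiko.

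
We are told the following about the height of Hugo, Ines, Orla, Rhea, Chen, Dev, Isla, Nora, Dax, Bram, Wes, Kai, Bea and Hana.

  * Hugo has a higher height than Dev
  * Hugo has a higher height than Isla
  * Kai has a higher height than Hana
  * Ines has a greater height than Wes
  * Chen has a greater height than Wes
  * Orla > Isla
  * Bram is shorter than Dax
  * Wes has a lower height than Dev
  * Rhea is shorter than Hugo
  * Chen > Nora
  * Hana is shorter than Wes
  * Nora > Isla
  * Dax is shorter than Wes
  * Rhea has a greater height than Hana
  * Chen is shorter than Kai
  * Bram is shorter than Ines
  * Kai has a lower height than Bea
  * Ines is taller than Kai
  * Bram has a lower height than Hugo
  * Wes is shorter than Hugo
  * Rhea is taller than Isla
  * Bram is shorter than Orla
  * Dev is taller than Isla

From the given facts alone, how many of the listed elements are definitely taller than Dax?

Directly above Dax: Wes.
One step further: Chen, Dev, Hugo, Ines (5 so far).
One step further: Kai (6 so far).
One step further: Bea (7 so far).
No other element is forced above Dax by the given relations, so the count is 7.

7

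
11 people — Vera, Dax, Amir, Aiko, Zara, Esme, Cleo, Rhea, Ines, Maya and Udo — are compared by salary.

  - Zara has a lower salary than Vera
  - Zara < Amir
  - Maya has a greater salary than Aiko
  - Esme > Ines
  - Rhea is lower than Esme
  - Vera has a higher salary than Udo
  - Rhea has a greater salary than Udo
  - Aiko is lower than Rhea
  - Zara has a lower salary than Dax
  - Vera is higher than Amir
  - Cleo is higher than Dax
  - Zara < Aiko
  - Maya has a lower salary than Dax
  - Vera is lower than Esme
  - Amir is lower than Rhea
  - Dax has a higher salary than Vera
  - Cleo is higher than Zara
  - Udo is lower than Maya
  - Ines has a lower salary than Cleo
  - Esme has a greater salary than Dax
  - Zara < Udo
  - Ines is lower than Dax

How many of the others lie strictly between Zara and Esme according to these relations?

7

The relations place Zara below Esme. An element lies strictly between them when it is forced above Zara and also forced below Esme.
Above Zara: {Udo, Aiko, Amir, Maya, Vera, Dax, Rhea, Cleo}. Below Esme: {Udo, Aiko, Amir, Maya, Vera, Ines, Dax, Rhea}.
Intersection: {Udo, Aiko, Amir, Maya, Vera, Dax, Rhea} — 7.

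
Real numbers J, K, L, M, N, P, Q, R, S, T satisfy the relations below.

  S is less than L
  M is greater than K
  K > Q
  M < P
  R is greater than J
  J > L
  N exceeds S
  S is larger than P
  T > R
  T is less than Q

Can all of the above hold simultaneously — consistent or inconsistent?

Chaining the given relations yields L < J < R < T < Q < K < M < P < S, so L < S. But one relation states S < L. These cannot both hold.

inconsistent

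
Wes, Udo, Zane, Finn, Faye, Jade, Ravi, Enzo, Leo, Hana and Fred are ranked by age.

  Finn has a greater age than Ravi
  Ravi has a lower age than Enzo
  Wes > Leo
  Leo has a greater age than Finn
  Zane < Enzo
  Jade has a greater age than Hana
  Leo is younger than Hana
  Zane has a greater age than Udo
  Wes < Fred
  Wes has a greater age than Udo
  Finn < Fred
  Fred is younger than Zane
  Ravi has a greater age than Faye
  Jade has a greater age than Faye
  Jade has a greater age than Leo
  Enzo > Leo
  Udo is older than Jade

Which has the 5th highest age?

Udo

Chaining the given pairs: Faye < Ravi < Finn < Leo < Hana < Jade < Udo < Wes < Fred < Zane < Enzo.
Counting 5 from the largest end gives Udo.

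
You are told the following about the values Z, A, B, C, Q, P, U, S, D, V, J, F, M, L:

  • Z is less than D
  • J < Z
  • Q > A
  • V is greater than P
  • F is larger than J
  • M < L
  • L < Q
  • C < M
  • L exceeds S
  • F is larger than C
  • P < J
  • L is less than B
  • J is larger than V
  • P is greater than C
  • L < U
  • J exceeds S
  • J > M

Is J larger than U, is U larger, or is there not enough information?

undetermined

Following every chain through J: above J we get Z, F, D; below J we get C, M, S, P, V.
U is not reached, and no chain runs the other way from U to J.
So the given relations leave the order of J and U undetermined.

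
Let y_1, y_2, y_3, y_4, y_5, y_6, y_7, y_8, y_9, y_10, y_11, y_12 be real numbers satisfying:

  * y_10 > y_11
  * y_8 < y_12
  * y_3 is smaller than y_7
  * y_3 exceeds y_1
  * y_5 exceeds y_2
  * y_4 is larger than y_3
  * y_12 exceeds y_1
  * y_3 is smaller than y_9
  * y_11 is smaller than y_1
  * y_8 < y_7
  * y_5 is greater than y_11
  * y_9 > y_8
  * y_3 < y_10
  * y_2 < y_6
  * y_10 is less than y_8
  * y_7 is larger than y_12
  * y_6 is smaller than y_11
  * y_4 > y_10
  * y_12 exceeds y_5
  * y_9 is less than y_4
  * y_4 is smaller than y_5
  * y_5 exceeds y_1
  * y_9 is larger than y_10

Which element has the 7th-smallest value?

y_8

Chaining the given pairs: y_2 < y_6 < y_11 < y_1 < y_3 < y_10 < y_8 < y_9 < y_4 < y_5 < y_12 < y_7.
The 7th smallest is y_8.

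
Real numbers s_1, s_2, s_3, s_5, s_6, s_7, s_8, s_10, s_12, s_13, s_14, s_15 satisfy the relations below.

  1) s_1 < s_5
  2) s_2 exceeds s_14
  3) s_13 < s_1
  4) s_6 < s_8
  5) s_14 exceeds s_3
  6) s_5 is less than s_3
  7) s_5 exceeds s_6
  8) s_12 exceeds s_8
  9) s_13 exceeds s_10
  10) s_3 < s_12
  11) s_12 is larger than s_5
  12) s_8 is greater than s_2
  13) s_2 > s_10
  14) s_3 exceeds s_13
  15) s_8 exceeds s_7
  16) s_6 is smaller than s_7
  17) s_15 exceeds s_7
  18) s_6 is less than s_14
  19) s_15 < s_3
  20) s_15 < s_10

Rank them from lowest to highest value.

s_6 < s_7 < s_15 < s_10 < s_13 < s_1 < s_5 < s_3 < s_14 < s_2 < s_8 < s_12

Each adjacent pair is fixed by a given relation: s_6 < s_7; s_7 < s_15; s_15 < s_10; s_10 < s_13; s_13 < s_1; s_1 < s_5; s_5 < s_3; s_3 < s_14; s_14 < s_2; s_2 < s_8; s_8 < s_12. Chaining them end to end gives the full order.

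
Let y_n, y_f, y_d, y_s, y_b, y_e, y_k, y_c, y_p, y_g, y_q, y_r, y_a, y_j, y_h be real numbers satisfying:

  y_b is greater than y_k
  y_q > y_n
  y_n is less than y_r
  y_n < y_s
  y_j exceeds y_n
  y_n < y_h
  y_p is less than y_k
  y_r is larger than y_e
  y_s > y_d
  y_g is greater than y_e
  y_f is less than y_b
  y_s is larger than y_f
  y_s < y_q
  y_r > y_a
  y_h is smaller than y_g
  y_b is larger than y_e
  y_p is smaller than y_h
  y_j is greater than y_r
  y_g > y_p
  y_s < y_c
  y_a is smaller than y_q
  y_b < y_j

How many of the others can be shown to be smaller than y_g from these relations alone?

The elements the relations force below y_g are y_p, y_n, y_e, y_h — no chain reaches any other.
That is 4.

4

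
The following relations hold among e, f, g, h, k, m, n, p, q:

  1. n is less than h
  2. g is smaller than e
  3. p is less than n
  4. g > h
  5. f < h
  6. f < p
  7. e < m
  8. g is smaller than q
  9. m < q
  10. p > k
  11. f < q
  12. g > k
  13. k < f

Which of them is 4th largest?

Piecing the relations together gives one ordering: k < f < p < n < h < g < e < m < q.
Counting 4 from the largest end gives g.

g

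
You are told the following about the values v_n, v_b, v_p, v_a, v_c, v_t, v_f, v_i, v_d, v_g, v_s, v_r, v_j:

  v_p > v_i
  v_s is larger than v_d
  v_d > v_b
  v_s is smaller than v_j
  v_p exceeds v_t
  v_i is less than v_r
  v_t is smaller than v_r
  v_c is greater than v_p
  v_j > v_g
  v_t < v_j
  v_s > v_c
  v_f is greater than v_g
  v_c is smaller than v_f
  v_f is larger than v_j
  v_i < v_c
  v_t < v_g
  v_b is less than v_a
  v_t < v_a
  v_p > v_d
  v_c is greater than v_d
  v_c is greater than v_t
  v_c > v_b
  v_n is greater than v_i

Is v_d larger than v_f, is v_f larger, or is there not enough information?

v_f

Link the given pairs in sequence: v_d < v_p; v_p < v_c; v_c < v_s; v_s < v_j; v_j < v_f.
Together: v_d < v_p < v_c < v_s < v_j < v_f.
So v_f is larger.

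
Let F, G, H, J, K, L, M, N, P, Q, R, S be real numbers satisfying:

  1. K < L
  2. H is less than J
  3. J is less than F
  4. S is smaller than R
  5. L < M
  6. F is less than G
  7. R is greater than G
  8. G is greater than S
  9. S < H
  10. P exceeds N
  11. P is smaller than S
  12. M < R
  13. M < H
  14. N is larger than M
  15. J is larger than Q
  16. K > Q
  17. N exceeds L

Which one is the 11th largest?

The consecutive relations fix a unique order: Q < K < L < M < N < P < S < H < J < F < G < R.
The 11th largest is K.

K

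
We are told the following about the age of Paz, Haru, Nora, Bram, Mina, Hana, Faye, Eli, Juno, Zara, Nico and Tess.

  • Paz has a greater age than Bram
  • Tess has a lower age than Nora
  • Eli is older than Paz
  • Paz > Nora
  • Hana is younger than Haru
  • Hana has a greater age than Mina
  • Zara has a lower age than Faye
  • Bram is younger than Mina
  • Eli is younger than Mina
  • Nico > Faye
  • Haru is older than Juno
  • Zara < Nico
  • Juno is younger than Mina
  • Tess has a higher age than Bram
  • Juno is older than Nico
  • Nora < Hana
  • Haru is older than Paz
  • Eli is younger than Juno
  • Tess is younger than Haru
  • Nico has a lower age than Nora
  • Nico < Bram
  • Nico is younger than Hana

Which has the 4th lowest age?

Chaining the given pairs: Zara < Faye < Nico < Bram < Tess < Nora < Paz < Eli < Juno < Mina < Hana < Haru.
Counting 4 from the smallest end gives Bram.

Bram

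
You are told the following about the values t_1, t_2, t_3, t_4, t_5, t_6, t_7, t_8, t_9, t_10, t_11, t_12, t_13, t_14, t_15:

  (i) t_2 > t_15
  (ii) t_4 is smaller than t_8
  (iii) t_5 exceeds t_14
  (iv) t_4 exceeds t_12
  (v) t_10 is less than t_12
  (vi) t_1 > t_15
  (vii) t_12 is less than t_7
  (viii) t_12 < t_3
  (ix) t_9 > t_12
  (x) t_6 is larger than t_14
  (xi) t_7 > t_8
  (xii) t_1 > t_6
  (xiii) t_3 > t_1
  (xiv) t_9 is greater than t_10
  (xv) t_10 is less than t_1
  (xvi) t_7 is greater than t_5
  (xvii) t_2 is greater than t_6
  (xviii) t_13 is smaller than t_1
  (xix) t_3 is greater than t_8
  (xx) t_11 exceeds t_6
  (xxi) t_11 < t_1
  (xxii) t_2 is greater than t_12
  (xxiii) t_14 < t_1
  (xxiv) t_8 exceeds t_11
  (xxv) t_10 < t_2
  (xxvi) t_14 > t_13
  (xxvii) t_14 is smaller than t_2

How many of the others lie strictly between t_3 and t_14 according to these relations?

Chaining upward from t_14 reaches: t_6, t_5, t_11, t_8, t_2, t_1, t_7.
Chaining downward from t_3 reaches: t_13, t_10, t_12, t_15, t_6, t_4, t_11, t_8, t_1.
Strictly between t_14 and t_3 are those in both lists: t_6, t_11, t_8, t_1 — 4 elements.

4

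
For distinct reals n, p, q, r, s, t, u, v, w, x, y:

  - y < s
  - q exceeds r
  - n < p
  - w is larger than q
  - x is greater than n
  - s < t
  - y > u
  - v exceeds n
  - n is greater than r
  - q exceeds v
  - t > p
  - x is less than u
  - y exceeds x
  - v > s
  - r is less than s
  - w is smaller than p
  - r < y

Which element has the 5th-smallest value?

y

Chaining the given pairs: r < n < x < u < y < s < v < q < w < p < t.
The 5th smallest is y.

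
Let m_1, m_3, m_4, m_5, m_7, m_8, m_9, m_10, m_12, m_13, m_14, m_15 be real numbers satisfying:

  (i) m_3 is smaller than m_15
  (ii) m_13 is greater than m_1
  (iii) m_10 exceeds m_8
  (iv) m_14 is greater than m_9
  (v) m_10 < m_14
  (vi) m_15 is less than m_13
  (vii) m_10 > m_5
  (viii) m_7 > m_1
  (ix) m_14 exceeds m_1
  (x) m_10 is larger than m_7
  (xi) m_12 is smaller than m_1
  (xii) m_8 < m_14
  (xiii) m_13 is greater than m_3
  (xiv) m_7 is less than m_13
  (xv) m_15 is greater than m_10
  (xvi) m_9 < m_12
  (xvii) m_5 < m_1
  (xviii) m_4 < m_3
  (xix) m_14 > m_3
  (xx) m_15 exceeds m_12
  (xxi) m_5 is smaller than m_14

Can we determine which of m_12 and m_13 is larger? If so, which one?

Chaining the given relations: m_12 < m_1 < m_7 < m_10 < m_15 < m_13.
So m_13 is larger.

m_13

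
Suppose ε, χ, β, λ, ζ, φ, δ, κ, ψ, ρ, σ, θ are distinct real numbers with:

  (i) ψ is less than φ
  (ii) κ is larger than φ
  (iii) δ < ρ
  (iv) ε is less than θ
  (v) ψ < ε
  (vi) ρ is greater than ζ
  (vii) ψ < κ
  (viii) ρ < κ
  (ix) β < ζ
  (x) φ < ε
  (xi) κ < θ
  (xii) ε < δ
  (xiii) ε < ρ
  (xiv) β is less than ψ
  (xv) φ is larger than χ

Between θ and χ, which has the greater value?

Chaining the given relations: χ < φ < ε < ρ < κ < θ.
So χ < θ; θ is the larger of the two.

θ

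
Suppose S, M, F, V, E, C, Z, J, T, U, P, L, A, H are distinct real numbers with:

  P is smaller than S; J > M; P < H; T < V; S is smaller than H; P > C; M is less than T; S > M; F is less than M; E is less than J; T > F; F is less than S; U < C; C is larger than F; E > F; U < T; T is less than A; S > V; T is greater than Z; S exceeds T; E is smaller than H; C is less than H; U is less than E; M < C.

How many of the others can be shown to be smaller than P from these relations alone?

4

The elements the relations force below P are F, M, U, C — no chain reaches any other.
That is 4.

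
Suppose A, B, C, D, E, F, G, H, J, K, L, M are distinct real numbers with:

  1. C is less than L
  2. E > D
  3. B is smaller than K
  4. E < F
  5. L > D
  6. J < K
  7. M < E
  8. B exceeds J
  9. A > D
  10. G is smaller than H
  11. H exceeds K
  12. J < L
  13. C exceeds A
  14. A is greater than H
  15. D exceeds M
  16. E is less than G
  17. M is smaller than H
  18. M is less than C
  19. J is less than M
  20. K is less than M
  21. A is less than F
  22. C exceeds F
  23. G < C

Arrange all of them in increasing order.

The consecutive links are each given: J < B; B < K; K < M; M < D; D < E; E < G; G < H; H < A; A < F; F < C; C < L.

J < B < K < M < D < E < G < H < A < F < C < L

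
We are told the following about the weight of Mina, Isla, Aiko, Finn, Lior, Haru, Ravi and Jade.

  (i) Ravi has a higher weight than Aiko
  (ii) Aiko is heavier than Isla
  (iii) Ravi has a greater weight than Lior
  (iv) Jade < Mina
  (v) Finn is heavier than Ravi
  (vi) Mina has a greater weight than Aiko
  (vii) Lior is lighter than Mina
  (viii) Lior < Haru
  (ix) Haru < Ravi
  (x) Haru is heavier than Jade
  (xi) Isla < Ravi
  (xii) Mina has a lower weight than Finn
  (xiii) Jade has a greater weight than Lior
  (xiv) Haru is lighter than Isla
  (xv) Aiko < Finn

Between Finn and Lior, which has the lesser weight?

Link the given pairs in sequence: Lior < Jade; Jade < Haru; Haru < Isla; Isla < Aiko; Aiko < Mina; Mina < Finn.
Together: Lior < Jade < Haru < Isla < Aiko < Mina < Finn.
So Lior < Finn; Lior is the lighter of the two.

Lior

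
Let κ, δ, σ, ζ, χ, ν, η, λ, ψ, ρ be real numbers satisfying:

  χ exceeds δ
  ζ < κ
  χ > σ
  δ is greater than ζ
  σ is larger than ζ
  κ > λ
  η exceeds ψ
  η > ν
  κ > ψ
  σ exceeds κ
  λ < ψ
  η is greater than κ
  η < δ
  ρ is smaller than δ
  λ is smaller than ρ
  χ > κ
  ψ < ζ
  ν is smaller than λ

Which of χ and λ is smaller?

λ < ψ < ζ < κ < η < δ < χ, by transitivity through ψ, ζ, κ, η, δ.
So λ < χ; λ is the smaller of the two.

λ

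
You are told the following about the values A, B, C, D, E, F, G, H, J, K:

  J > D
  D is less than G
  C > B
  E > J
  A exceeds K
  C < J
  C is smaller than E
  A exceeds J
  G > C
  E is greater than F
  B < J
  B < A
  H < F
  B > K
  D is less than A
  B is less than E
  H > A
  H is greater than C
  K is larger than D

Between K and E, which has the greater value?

K < B and B < C give K < C.
Then C < J extends the chain to J.
With J < A: K < B < C < J < A.
Then A < H extends the chain to H.
Then H < F extends the chain to F.
With F < E: K < B < C < J < A < H < F < E.
So K < E; E is the larger of the two.

E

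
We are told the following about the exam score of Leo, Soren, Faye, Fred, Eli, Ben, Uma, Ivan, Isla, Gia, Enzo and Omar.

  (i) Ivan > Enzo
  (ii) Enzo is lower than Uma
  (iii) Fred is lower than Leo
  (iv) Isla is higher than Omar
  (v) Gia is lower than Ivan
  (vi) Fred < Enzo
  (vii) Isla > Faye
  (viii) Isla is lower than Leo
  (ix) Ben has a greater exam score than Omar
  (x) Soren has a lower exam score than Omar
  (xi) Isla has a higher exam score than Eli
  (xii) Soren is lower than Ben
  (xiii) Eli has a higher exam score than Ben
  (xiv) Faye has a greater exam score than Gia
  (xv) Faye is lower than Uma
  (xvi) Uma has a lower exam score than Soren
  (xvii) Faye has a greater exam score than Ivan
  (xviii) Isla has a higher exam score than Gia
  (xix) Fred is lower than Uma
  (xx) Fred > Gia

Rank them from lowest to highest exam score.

The consecutive links are each given: Gia < Fred; Fred < Enzo; Enzo < Ivan; Ivan < Faye; Faye < Uma; Uma < Soren; Soren < Omar; Omar < Ben; Ben < Eli; Eli < Isla; Isla < Leo.

Gia < Fred < Enzo < Ivan < Faye < Uma < Soren < Omar < Ben < Eli < Isla < Leo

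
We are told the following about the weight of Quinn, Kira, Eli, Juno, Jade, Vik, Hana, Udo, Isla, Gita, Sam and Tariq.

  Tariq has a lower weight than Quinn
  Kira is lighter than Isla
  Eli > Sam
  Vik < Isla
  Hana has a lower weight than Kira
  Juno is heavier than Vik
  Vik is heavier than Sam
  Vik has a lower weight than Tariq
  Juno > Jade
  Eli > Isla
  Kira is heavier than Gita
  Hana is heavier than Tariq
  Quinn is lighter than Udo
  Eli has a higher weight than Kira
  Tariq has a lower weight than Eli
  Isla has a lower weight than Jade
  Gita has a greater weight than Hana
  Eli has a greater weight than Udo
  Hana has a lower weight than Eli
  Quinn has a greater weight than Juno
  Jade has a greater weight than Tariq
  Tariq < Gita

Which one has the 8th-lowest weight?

The consecutive relations fix a unique order: Sam < Vik < Tariq < Hana < Gita < Kira < Isla < Jade < Juno < Quinn < Udo < Eli.
Counting 8 from the smallest end gives Jade.

Jade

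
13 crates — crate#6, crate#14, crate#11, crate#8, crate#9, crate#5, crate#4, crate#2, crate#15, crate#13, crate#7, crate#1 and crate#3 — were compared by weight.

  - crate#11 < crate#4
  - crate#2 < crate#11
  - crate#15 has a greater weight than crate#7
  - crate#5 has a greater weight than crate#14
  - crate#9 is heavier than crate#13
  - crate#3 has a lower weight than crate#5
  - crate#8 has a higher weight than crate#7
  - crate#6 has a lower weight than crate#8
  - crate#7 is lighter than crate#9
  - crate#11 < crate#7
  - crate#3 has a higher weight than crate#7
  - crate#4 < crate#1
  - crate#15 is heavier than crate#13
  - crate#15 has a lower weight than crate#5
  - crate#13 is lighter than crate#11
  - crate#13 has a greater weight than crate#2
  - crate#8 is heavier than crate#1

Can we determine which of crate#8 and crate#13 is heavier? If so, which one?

crate#8

crate#13 < crate#11 and crate#11 < crate#4 give crate#13 < crate#4.
Then crate#4 < crate#1 extends the chain to crate#1.
With crate#1 < crate#8: crate#13 < crate#11 < crate#4 < crate#1 < crate#8.
So crate#8 is heavier.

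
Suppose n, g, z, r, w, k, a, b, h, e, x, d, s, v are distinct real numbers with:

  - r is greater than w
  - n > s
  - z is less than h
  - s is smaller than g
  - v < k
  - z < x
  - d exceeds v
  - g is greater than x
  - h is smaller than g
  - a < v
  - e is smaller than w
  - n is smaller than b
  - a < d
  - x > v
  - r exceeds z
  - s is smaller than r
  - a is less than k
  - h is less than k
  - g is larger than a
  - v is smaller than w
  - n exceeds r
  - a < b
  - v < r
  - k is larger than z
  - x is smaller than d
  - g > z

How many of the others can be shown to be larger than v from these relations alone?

Directly above v: w, x, r, k, d.
One step further: n, g (7 so far).
One step further: b (8 so far).
No other element is forced above v by the given relations, so the count is 8.

8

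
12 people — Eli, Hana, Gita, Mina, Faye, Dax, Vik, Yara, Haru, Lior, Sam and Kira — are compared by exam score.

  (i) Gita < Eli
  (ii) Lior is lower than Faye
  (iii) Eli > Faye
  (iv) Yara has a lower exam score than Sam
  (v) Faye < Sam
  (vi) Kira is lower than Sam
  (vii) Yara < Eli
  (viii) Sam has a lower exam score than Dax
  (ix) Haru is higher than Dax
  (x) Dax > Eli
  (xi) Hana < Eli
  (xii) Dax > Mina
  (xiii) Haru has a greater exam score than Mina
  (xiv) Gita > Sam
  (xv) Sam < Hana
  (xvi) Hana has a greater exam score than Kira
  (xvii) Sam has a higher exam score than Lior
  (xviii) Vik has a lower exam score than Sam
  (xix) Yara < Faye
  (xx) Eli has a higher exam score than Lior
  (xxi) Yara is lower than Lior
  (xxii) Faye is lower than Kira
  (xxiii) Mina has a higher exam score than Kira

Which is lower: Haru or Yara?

Yara

Yara < Lior and Lior < Faye give Yara < Faye.
Then Faye < Kira extends the chain to Kira.
With Kira < Sam: Yara < Lior < Faye < Kira < Sam.
Then Sam < Hana extends the chain to Hana.
Then Hana < Eli extends the chain to Eli.
With Eli < Dax: Yara < Lior < Faye < Kira < Sam < Hana < Eli < Dax.
Then Dax < Haru extends the chain to Haru.
So Yara < Haru; Yara is the lower of the two.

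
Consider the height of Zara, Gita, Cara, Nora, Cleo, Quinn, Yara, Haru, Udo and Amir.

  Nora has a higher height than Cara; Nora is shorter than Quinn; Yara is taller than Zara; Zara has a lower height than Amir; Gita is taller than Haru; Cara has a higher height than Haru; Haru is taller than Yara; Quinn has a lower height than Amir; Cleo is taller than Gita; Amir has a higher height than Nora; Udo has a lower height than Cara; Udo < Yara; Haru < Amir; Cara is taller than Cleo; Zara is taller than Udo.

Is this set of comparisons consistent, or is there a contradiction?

Every relation is compatible with Udo < Zara < Yara < Haru < Gita < Cleo < Cara < Nora < Quinn < Amir; the set is consistent.

consistent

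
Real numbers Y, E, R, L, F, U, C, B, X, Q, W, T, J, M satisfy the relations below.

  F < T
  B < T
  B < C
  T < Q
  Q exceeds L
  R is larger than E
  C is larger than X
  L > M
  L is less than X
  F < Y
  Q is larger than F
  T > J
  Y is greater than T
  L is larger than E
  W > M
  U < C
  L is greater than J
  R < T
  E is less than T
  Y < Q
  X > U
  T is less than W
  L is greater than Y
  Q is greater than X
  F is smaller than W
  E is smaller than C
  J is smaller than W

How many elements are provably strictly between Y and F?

1

Chaining upward from F reaches: T, W, L, X, C, Q.
Chaining downward from Y reaches: E, B, R, J, T.
Strictly between F and Y are those in both lists: T — 1 element.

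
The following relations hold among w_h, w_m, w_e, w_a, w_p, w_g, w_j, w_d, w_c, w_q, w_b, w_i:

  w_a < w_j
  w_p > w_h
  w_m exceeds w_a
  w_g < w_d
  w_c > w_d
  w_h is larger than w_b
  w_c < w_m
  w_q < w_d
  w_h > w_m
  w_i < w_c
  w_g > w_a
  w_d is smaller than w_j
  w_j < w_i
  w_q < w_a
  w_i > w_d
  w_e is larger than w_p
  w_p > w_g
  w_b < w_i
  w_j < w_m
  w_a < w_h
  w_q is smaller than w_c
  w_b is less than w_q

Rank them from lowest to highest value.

The consecutive links are each given: w_b < w_q; w_q < w_a; w_a < w_g; w_g < w_d; w_d < w_j; w_j < w_i; w_i < w_c; w_c < w_m; w_m < w_h; w_h < w_p; w_p < w_e.

w_b < w_q < w_a < w_g < w_d < w_j < w_i < w_c < w_m < w_h < w_p < w_e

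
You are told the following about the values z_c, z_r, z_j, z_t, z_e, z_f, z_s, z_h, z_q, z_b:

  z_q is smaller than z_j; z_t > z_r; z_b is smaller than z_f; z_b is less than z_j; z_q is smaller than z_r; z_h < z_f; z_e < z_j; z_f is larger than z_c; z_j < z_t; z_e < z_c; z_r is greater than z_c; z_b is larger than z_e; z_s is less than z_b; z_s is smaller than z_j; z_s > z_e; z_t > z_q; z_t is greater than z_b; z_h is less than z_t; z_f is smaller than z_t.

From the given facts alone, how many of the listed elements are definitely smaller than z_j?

4

Directly below z_j: z_e, z_q, z_s, z_b.
No other element is forced below z_j by the given relations, so the count is 4.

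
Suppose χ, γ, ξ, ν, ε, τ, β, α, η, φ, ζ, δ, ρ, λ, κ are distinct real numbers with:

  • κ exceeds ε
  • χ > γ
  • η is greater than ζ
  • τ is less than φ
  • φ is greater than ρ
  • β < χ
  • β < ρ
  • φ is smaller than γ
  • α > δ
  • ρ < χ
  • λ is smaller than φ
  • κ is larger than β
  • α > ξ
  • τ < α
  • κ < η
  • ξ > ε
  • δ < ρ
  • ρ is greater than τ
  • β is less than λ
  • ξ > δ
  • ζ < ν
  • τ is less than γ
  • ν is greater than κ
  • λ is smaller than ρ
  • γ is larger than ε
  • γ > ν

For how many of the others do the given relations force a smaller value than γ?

Directly below γ: ε, τ, ν, φ.
One step further: ζ, κ, λ, ρ (8 so far).
One step further: β, δ (10 so far).
Nothing else is reachable below γ; 10 in all.

10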